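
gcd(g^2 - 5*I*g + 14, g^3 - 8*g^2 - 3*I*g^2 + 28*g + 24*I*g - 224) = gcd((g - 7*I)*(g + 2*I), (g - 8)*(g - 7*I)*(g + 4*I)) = g - 7*I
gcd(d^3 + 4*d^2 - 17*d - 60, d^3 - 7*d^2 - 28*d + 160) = d^2 + d - 20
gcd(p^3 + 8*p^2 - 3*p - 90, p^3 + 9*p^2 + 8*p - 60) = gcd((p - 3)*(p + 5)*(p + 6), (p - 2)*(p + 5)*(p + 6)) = p^2 + 11*p + 30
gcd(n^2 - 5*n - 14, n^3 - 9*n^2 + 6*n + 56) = n^2 - 5*n - 14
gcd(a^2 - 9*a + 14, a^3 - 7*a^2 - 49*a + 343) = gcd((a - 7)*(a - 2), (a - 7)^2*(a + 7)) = a - 7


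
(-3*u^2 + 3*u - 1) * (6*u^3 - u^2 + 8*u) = -18*u^5 + 21*u^4 - 33*u^3 + 25*u^2 - 8*u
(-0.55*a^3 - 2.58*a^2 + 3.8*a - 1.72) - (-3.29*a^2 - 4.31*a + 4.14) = -0.55*a^3 + 0.71*a^2 + 8.11*a - 5.86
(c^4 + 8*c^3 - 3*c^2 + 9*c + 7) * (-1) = -c^4 - 8*c^3 + 3*c^2 - 9*c - 7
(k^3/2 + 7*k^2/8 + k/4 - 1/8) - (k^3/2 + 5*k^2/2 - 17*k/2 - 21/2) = -13*k^2/8 + 35*k/4 + 83/8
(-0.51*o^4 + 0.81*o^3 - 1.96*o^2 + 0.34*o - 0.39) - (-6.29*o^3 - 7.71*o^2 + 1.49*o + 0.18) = -0.51*o^4 + 7.1*o^3 + 5.75*o^2 - 1.15*o - 0.57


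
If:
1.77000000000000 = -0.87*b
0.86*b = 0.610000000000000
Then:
No Solution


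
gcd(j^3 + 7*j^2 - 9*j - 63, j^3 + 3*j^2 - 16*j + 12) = 1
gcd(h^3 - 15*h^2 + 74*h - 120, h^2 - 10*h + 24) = h^2 - 10*h + 24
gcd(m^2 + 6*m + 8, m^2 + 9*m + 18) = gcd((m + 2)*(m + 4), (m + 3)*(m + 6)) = 1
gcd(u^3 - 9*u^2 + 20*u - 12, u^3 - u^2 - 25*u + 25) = u - 1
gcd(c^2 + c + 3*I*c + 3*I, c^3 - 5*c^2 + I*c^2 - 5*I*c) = 1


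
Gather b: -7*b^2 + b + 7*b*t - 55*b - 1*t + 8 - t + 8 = -7*b^2 + b*(7*t - 54) - 2*t + 16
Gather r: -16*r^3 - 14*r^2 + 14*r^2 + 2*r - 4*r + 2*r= -16*r^3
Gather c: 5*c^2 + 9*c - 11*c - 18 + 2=5*c^2 - 2*c - 16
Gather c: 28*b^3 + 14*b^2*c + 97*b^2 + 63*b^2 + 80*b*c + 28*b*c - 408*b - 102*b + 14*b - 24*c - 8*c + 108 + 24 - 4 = 28*b^3 + 160*b^2 - 496*b + c*(14*b^2 + 108*b - 32) + 128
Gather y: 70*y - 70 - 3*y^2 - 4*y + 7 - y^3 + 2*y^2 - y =-y^3 - y^2 + 65*y - 63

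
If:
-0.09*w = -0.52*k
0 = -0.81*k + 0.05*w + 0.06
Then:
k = 0.12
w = 0.67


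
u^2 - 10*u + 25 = (u - 5)^2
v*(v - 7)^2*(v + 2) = v^4 - 12*v^3 + 21*v^2 + 98*v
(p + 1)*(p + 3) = p^2 + 4*p + 3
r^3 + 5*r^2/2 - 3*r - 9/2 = (r - 3/2)*(r + 1)*(r + 3)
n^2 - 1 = (n - 1)*(n + 1)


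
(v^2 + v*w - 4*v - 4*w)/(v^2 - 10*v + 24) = (v + w)/(v - 6)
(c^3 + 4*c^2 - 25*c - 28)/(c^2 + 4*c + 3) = (c^2 + 3*c - 28)/(c + 3)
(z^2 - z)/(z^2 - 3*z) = (z - 1)/(z - 3)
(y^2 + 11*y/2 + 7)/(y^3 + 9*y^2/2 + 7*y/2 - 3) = (2*y + 7)/(2*y^2 + 5*y - 3)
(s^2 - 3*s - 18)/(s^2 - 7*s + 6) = (s + 3)/(s - 1)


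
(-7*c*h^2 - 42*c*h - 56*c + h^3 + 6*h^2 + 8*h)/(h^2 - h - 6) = (-7*c*h - 28*c + h^2 + 4*h)/(h - 3)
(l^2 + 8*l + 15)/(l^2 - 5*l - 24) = (l + 5)/(l - 8)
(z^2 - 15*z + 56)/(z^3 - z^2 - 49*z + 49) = (z - 8)/(z^2 + 6*z - 7)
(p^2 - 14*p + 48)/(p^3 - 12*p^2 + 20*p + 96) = 1/(p + 2)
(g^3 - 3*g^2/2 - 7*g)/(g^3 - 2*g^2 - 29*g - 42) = g*(2*g - 7)/(2*(g^2 - 4*g - 21))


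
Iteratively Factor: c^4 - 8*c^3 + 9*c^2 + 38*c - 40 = (c + 2)*(c^3 - 10*c^2 + 29*c - 20) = (c - 5)*(c + 2)*(c^2 - 5*c + 4) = (c - 5)*(c - 4)*(c + 2)*(c - 1)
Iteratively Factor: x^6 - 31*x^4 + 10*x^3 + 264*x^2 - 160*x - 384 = (x - 2)*(x^5 + 2*x^4 - 27*x^3 - 44*x^2 + 176*x + 192) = (x - 2)*(x + 4)*(x^4 - 2*x^3 - 19*x^2 + 32*x + 48) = (x - 4)*(x - 2)*(x + 4)*(x^3 + 2*x^2 - 11*x - 12) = (x - 4)*(x - 3)*(x - 2)*(x + 4)*(x^2 + 5*x + 4) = (x - 4)*(x - 3)*(x - 2)*(x + 1)*(x + 4)*(x + 4)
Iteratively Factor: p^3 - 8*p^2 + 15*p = (p)*(p^2 - 8*p + 15) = p*(p - 3)*(p - 5)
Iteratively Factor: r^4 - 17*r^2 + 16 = (r - 1)*(r^3 + r^2 - 16*r - 16) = (r - 4)*(r - 1)*(r^2 + 5*r + 4) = (r - 4)*(r - 1)*(r + 4)*(r + 1)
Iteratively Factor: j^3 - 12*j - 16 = (j + 2)*(j^2 - 2*j - 8) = (j + 2)^2*(j - 4)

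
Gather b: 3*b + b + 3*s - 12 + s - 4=4*b + 4*s - 16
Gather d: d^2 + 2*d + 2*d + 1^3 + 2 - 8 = d^2 + 4*d - 5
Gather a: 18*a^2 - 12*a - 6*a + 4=18*a^2 - 18*a + 4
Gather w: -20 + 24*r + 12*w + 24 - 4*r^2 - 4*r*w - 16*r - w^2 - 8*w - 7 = -4*r^2 + 8*r - w^2 + w*(4 - 4*r) - 3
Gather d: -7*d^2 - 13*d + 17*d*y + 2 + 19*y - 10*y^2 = -7*d^2 + d*(17*y - 13) - 10*y^2 + 19*y + 2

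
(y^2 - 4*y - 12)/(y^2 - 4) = (y - 6)/(y - 2)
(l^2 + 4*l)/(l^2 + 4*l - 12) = l*(l + 4)/(l^2 + 4*l - 12)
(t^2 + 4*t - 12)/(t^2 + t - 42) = (t^2 + 4*t - 12)/(t^2 + t - 42)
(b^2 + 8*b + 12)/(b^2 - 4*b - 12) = (b + 6)/(b - 6)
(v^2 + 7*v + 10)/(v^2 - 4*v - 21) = (v^2 + 7*v + 10)/(v^2 - 4*v - 21)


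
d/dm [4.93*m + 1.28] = 4.93000000000000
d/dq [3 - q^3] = -3*q^2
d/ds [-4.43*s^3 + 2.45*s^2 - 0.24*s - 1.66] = -13.29*s^2 + 4.9*s - 0.24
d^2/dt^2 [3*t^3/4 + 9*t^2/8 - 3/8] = 9*t/2 + 9/4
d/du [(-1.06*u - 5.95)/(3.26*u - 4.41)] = (78.473416*u - 106.155756)/(3.26*u - 4.41)^3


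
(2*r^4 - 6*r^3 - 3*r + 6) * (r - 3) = 2*r^5 - 12*r^4 + 18*r^3 - 3*r^2 + 15*r - 18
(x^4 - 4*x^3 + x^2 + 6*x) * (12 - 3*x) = -3*x^5 + 24*x^4 - 51*x^3 - 6*x^2 + 72*x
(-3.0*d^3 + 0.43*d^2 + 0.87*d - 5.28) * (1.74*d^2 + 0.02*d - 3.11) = -5.22*d^5 + 0.6882*d^4 + 10.8524*d^3 - 10.5071*d^2 - 2.8113*d + 16.4208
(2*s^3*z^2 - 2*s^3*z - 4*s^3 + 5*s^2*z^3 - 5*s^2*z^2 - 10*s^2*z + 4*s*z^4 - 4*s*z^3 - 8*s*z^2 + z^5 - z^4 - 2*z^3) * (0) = 0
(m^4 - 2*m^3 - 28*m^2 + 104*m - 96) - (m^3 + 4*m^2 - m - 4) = m^4 - 3*m^3 - 32*m^2 + 105*m - 92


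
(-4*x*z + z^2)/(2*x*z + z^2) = (-4*x + z)/(2*x + z)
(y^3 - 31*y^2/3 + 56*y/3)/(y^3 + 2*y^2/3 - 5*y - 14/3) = y*(y - 8)/(y^2 + 3*y + 2)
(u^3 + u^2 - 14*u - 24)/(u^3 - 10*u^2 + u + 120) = (u^2 - 2*u - 8)/(u^2 - 13*u + 40)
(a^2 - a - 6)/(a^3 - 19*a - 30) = (a - 3)/(a^2 - 2*a - 15)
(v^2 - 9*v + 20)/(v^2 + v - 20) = (v - 5)/(v + 5)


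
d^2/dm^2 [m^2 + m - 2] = 2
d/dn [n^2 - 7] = 2*n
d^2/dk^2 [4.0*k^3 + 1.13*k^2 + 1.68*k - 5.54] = 24.0*k + 2.26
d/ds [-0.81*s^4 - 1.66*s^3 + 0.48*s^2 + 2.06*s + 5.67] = -3.24*s^3 - 4.98*s^2 + 0.96*s + 2.06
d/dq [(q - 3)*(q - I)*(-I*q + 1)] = I*(-3*q^2 + 6*q - 1)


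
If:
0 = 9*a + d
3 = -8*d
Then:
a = 1/24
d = -3/8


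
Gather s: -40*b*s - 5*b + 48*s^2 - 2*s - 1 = -5*b + 48*s^2 + s*(-40*b - 2) - 1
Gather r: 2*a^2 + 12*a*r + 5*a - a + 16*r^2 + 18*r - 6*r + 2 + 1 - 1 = 2*a^2 + 4*a + 16*r^2 + r*(12*a + 12) + 2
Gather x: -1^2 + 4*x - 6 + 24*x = 28*x - 7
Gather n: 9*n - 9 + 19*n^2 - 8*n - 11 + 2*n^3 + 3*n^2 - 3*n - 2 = 2*n^3 + 22*n^2 - 2*n - 22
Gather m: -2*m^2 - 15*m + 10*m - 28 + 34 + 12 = -2*m^2 - 5*m + 18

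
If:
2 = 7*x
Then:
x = 2/7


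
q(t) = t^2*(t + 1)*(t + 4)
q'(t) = t^2*(t + 1) + t^2*(t + 4) + 2*t*(t + 1)*(t + 4) = t*(4*t^2 + 15*t + 8)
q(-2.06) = -8.73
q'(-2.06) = 12.21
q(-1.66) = -4.26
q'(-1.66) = 9.76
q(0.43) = 1.17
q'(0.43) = 6.53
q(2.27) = 105.65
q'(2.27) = 142.24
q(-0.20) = 0.12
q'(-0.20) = -1.03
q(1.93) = 64.72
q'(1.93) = 100.07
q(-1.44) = -2.34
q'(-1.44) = 7.64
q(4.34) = 838.85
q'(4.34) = 644.24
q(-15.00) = 34650.00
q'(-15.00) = -10245.00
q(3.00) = 252.00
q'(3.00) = 267.00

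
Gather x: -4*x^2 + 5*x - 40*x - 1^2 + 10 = -4*x^2 - 35*x + 9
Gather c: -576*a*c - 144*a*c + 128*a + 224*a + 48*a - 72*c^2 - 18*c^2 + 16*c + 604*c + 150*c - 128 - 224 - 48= 400*a - 90*c^2 + c*(770 - 720*a) - 400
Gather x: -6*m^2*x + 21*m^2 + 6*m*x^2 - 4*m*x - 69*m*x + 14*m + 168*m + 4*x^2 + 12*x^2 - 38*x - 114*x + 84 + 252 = 21*m^2 + 182*m + x^2*(6*m + 16) + x*(-6*m^2 - 73*m - 152) + 336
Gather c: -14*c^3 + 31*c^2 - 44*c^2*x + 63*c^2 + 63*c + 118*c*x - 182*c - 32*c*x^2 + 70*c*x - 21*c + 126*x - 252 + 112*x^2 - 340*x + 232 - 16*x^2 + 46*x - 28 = -14*c^3 + c^2*(94 - 44*x) + c*(-32*x^2 + 188*x - 140) + 96*x^2 - 168*x - 48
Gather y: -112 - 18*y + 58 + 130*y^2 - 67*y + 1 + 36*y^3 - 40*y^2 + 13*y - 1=36*y^3 + 90*y^2 - 72*y - 54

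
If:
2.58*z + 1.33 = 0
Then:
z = -0.52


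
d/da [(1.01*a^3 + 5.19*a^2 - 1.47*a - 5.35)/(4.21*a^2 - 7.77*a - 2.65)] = (4.2521*a^4 - 15.6954*a^3 - 42.1671*a^2 + 17.54*a - 37.674)/(17.7241*a^4 - 65.4234*a^3 + 38.0599*a^2 + 41.181*a + 7.0225)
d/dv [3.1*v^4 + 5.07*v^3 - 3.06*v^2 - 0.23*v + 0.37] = 12.4*v^3 + 15.21*v^2 - 6.12*v - 0.23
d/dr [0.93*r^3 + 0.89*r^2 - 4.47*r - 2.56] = 2.79*r^2 + 1.78*r - 4.47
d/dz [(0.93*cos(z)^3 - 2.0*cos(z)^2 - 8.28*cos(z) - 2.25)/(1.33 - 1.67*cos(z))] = (3.1062*cos(z)^3 - 7.0507*cos(z)^2 + 5.32*cos(z) + 14.7699)*sin(z)/(2.7889*cos(z)^2 - 4.4422*cos(z) + 1.7689)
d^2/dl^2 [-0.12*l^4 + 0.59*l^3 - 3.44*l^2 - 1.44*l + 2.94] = -1.44*l^2 + 3.54*l - 6.88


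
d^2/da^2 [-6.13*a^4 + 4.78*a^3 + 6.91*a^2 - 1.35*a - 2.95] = -73.56*a^2 + 28.68*a + 13.82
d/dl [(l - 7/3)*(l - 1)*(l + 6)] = 3*l^2 + 16*l/3 - 53/3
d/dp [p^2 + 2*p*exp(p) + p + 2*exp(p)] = 2*p*exp(p) + 2*p + 4*exp(p) + 1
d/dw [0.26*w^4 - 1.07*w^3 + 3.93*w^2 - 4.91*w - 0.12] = 1.04*w^3 - 3.21*w^2 + 7.86*w - 4.91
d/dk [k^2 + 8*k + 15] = 2*k + 8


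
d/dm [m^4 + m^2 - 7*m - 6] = 4*m^3 + 2*m - 7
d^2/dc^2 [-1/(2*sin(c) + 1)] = 2*(2*sin(c)^2 - sin(c) - 4)/(2*sin(c) + 1)^3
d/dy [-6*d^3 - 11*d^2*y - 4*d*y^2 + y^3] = -11*d^2 - 8*d*y + 3*y^2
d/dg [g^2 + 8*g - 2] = 2*g + 8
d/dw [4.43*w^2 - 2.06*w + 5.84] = 8.86*w - 2.06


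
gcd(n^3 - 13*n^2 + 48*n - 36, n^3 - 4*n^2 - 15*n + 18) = n^2 - 7*n + 6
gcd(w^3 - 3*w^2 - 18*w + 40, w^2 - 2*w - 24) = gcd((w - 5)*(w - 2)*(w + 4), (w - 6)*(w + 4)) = w + 4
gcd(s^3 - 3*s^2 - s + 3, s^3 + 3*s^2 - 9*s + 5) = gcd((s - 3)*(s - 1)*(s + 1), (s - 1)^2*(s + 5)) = s - 1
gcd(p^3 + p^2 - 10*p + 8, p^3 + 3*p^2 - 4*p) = p^2 + 3*p - 4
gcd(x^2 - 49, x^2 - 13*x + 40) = 1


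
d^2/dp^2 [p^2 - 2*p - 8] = 2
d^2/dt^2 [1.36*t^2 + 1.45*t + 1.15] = 2.72000000000000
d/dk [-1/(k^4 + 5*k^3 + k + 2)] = (4*k^3 + 15*k^2 + 1)/(k^4 + 5*k^3 + k + 2)^2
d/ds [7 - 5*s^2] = -10*s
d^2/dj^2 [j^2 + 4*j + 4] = 2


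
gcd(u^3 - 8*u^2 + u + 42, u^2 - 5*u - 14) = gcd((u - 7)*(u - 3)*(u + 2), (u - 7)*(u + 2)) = u^2 - 5*u - 14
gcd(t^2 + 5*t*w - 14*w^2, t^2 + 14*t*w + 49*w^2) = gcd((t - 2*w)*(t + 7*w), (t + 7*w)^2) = t + 7*w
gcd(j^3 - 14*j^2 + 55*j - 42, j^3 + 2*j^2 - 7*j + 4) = j - 1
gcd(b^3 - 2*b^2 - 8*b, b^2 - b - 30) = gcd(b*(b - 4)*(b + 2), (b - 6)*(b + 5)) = 1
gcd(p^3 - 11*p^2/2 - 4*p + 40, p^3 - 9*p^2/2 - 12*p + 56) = p^2 - 8*p + 16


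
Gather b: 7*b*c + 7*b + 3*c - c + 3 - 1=b*(7*c + 7) + 2*c + 2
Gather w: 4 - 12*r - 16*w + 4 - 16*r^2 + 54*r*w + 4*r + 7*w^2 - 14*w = -16*r^2 - 8*r + 7*w^2 + w*(54*r - 30) + 8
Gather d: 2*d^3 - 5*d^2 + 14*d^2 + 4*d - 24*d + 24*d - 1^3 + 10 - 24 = 2*d^3 + 9*d^2 + 4*d - 15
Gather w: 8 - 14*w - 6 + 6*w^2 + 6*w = 6*w^2 - 8*w + 2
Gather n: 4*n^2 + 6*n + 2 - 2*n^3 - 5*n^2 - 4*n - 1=-2*n^3 - n^2 + 2*n + 1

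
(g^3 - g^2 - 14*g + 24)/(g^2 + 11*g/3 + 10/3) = 3*(g^3 - g^2 - 14*g + 24)/(3*g^2 + 11*g + 10)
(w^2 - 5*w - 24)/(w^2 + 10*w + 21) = (w - 8)/(w + 7)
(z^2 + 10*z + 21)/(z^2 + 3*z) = (z + 7)/z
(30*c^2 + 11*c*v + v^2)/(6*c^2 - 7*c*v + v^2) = (30*c^2 + 11*c*v + v^2)/(6*c^2 - 7*c*v + v^2)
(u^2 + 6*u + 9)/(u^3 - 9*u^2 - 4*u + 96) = (u + 3)/(u^2 - 12*u + 32)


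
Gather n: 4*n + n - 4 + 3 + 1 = 5*n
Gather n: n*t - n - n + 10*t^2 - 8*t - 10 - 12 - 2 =n*(t - 2) + 10*t^2 - 8*t - 24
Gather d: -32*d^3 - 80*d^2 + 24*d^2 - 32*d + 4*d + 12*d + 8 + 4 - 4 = -32*d^3 - 56*d^2 - 16*d + 8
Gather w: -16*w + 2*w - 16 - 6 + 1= -14*w - 21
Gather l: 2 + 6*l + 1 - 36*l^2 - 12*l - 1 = -36*l^2 - 6*l + 2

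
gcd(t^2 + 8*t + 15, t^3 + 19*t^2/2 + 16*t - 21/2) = t + 3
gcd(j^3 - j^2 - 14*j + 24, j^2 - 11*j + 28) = 1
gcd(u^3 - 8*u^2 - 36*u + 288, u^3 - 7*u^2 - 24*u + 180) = u - 6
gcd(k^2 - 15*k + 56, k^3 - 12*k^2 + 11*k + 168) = k^2 - 15*k + 56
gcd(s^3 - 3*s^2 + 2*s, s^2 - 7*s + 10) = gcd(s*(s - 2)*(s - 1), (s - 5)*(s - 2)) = s - 2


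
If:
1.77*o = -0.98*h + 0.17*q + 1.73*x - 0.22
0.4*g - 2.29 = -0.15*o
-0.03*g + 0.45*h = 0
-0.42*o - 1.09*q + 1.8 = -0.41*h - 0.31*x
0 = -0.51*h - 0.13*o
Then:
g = 6.35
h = 0.42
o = -1.66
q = 2.02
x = -1.53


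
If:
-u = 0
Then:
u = 0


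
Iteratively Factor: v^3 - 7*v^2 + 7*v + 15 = (v + 1)*(v^2 - 8*v + 15) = (v - 3)*(v + 1)*(v - 5)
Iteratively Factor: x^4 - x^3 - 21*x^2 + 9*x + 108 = (x + 3)*(x^3 - 4*x^2 - 9*x + 36) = (x - 4)*(x + 3)*(x^2 - 9) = (x - 4)*(x - 3)*(x + 3)*(x + 3)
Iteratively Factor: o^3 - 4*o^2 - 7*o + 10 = (o - 5)*(o^2 + o - 2) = (o - 5)*(o - 1)*(o + 2)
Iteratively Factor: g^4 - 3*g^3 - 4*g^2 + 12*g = (g + 2)*(g^3 - 5*g^2 + 6*g) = (g - 3)*(g + 2)*(g^2 - 2*g) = (g - 3)*(g - 2)*(g + 2)*(g)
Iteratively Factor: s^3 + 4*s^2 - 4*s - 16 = (s - 2)*(s^2 + 6*s + 8) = (s - 2)*(s + 4)*(s + 2)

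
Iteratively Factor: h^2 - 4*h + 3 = (h - 1)*(h - 3)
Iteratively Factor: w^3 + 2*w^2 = (w)*(w^2 + 2*w) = w^2*(w + 2)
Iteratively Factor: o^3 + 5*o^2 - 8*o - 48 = (o - 3)*(o^2 + 8*o + 16) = (o - 3)*(o + 4)*(o + 4)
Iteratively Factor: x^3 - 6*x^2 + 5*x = (x - 1)*(x^2 - 5*x) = (x - 5)*(x - 1)*(x)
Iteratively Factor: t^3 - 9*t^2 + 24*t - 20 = (t - 2)*(t^2 - 7*t + 10) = (t - 2)^2*(t - 5)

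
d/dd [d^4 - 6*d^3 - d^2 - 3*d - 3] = 4*d^3 - 18*d^2 - 2*d - 3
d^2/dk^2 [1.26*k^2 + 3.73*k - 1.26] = 2.52000000000000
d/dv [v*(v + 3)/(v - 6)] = (v^2 - 12*v - 18)/(v^2 - 12*v + 36)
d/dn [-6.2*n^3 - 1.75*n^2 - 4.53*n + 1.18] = -18.6*n^2 - 3.5*n - 4.53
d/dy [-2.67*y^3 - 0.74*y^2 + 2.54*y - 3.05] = -8.01*y^2 - 1.48*y + 2.54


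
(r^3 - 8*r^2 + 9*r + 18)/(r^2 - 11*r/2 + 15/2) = 2*(r^2 - 5*r - 6)/(2*r - 5)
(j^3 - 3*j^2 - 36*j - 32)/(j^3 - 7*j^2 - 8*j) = (j + 4)/j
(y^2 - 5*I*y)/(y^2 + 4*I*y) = (y - 5*I)/(y + 4*I)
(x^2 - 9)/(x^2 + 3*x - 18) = (x + 3)/(x + 6)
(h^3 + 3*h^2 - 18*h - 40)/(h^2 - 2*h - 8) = h + 5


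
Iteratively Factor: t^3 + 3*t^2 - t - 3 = (t - 1)*(t^2 + 4*t + 3) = (t - 1)*(t + 3)*(t + 1)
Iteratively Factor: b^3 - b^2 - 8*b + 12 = (b + 3)*(b^2 - 4*b + 4) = (b - 2)*(b + 3)*(b - 2)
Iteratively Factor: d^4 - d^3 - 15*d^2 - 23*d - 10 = (d + 1)*(d^3 - 2*d^2 - 13*d - 10) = (d + 1)*(d + 2)*(d^2 - 4*d - 5) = (d + 1)^2*(d + 2)*(d - 5)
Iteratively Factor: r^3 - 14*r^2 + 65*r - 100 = (r - 5)*(r^2 - 9*r + 20) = (r - 5)^2*(r - 4)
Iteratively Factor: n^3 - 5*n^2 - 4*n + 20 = (n + 2)*(n^2 - 7*n + 10) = (n - 2)*(n + 2)*(n - 5)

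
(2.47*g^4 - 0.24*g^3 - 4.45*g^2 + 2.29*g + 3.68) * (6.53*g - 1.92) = 16.1291*g^5 - 6.3096*g^4 - 28.5977*g^3 + 23.4977*g^2 + 19.6336*g - 7.0656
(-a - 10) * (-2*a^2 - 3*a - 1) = 2*a^3 + 23*a^2 + 31*a + 10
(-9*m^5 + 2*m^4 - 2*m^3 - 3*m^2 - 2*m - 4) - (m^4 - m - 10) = -9*m^5 + m^4 - 2*m^3 - 3*m^2 - m + 6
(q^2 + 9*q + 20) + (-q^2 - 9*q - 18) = 2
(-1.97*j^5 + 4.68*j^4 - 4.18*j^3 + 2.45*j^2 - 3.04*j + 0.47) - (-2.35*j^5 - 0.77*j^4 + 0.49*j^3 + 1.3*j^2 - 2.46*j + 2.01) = 0.38*j^5 + 5.45*j^4 - 4.67*j^3 + 1.15*j^2 - 0.58*j - 1.54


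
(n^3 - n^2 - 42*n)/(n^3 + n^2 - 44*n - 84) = n/(n + 2)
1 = 1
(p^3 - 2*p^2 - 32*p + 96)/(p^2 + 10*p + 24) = (p^2 - 8*p + 16)/(p + 4)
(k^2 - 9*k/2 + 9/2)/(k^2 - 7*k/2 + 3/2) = (2*k - 3)/(2*k - 1)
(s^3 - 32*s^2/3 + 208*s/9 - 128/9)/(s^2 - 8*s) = s - 8/3 + 16/(9*s)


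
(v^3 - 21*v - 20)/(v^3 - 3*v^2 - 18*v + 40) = (v + 1)/(v - 2)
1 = 1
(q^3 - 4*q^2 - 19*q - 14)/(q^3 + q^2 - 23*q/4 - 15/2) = 4*(q^2 - 6*q - 7)/(4*q^2 - 4*q - 15)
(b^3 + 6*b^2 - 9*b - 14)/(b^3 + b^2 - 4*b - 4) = (b + 7)/(b + 2)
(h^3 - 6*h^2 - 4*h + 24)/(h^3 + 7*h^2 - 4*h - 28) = (h - 6)/(h + 7)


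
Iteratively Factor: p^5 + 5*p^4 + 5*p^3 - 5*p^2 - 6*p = (p)*(p^4 + 5*p^3 + 5*p^2 - 5*p - 6) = p*(p + 2)*(p^3 + 3*p^2 - p - 3) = p*(p - 1)*(p + 2)*(p^2 + 4*p + 3) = p*(p - 1)*(p + 2)*(p + 3)*(p + 1)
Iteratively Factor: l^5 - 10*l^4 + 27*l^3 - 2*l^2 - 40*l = (l - 4)*(l^4 - 6*l^3 + 3*l^2 + 10*l) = (l - 5)*(l - 4)*(l^3 - l^2 - 2*l) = l*(l - 5)*(l - 4)*(l^2 - l - 2) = l*(l - 5)*(l - 4)*(l - 2)*(l + 1)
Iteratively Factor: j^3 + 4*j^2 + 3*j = (j)*(j^2 + 4*j + 3) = j*(j + 3)*(j + 1)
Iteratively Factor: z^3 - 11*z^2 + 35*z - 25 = (z - 5)*(z^2 - 6*z + 5) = (z - 5)^2*(z - 1)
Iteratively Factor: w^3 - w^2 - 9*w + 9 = (w - 3)*(w^2 + 2*w - 3) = (w - 3)*(w + 3)*(w - 1)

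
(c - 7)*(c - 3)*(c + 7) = c^3 - 3*c^2 - 49*c + 147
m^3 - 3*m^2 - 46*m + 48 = (m - 8)*(m - 1)*(m + 6)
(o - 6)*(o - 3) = o^2 - 9*o + 18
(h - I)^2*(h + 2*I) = h^3 + 3*h - 2*I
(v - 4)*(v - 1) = v^2 - 5*v + 4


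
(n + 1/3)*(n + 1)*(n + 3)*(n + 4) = n^4 + 25*n^3/3 + 65*n^2/3 + 55*n/3 + 4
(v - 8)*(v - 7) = v^2 - 15*v + 56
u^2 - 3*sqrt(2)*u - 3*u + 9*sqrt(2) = (u - 3)*(u - 3*sqrt(2))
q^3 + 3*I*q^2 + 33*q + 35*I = (q - 5*I)*(q + I)*(q + 7*I)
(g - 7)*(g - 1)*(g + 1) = g^3 - 7*g^2 - g + 7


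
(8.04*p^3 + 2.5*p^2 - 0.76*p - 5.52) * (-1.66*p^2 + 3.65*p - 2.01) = -13.3464*p^5 + 25.196*p^4 - 5.7738*p^3 + 1.3642*p^2 - 18.6204*p + 11.0952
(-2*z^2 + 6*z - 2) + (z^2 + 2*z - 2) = -z^2 + 8*z - 4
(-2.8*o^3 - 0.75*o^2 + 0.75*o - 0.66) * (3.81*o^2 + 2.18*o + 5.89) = -10.668*o^5 - 8.9615*o^4 - 15.2695*o^3 - 5.2971*o^2 + 2.9787*o - 3.8874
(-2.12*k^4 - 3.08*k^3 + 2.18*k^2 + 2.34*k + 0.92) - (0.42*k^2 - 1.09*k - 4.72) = -2.12*k^4 - 3.08*k^3 + 1.76*k^2 + 3.43*k + 5.64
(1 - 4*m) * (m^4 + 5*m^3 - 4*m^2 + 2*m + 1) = -4*m^5 - 19*m^4 + 21*m^3 - 12*m^2 - 2*m + 1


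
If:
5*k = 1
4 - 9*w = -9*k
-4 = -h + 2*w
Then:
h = 238/45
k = 1/5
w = 29/45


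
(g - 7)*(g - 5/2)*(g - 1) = g^3 - 21*g^2/2 + 27*g - 35/2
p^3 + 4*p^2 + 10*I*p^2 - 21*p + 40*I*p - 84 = (p + 4)*(p + 3*I)*(p + 7*I)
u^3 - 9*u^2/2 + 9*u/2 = u*(u - 3)*(u - 3/2)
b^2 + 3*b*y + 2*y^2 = (b + y)*(b + 2*y)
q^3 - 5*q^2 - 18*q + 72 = (q - 6)*(q - 3)*(q + 4)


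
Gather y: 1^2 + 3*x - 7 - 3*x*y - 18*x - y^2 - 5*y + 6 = -15*x - y^2 + y*(-3*x - 5)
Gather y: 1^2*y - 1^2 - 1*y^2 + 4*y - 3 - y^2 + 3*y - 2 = -2*y^2 + 8*y - 6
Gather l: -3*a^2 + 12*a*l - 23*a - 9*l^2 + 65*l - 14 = -3*a^2 - 23*a - 9*l^2 + l*(12*a + 65) - 14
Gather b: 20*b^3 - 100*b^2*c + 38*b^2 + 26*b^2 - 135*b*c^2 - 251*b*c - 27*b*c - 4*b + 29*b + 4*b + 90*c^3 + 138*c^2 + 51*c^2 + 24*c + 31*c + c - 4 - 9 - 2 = 20*b^3 + b^2*(64 - 100*c) + b*(-135*c^2 - 278*c + 29) + 90*c^3 + 189*c^2 + 56*c - 15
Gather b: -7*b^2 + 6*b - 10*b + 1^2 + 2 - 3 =-7*b^2 - 4*b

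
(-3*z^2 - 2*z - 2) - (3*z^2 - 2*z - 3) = 1 - 6*z^2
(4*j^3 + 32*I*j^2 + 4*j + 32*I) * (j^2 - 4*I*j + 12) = 4*j^5 + 16*I*j^4 + 180*j^3 + 400*I*j^2 + 176*j + 384*I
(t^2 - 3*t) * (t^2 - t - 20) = t^4 - 4*t^3 - 17*t^2 + 60*t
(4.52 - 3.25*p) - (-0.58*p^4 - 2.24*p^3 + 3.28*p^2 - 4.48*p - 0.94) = 0.58*p^4 + 2.24*p^3 - 3.28*p^2 + 1.23*p + 5.46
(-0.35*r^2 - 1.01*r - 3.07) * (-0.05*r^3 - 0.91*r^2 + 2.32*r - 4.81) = 0.0175*r^5 + 0.369*r^4 + 0.2606*r^3 + 2.134*r^2 - 2.2643*r + 14.7667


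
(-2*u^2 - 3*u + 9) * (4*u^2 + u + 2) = -8*u^4 - 14*u^3 + 29*u^2 + 3*u + 18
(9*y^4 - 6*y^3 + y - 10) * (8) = 72*y^4 - 48*y^3 + 8*y - 80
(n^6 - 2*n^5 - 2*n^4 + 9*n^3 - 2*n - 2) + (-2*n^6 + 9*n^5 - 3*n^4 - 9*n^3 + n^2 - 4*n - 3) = -n^6 + 7*n^5 - 5*n^4 + n^2 - 6*n - 5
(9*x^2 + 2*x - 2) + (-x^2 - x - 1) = 8*x^2 + x - 3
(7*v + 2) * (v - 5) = 7*v^2 - 33*v - 10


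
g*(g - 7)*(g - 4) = g^3 - 11*g^2 + 28*g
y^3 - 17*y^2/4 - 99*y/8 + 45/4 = (y - 6)*(y - 3/4)*(y + 5/2)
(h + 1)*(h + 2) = h^2 + 3*h + 2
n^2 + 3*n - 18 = (n - 3)*(n + 6)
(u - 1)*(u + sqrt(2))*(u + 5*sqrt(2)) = u^3 - u^2 + 6*sqrt(2)*u^2 - 6*sqrt(2)*u + 10*u - 10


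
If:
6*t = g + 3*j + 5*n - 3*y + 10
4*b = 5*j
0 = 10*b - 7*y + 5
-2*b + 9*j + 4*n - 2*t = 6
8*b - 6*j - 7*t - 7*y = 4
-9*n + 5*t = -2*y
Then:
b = 178/197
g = -15122/985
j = 712/985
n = -149/197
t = -2131/985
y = 395/197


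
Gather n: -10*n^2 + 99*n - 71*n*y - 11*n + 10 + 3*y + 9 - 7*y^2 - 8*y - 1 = -10*n^2 + n*(88 - 71*y) - 7*y^2 - 5*y + 18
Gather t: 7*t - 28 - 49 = 7*t - 77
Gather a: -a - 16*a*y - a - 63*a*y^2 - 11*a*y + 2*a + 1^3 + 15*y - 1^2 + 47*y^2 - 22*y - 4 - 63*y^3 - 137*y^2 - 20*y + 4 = a*(-63*y^2 - 27*y) - 63*y^3 - 90*y^2 - 27*y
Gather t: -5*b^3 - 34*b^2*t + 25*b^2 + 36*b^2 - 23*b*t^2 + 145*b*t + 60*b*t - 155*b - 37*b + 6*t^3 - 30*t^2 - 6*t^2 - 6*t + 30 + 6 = -5*b^3 + 61*b^2 - 192*b + 6*t^3 + t^2*(-23*b - 36) + t*(-34*b^2 + 205*b - 6) + 36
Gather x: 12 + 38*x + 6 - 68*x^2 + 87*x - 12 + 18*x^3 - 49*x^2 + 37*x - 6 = 18*x^3 - 117*x^2 + 162*x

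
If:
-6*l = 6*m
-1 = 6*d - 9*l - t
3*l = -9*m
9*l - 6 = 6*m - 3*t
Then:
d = 1/6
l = 0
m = 0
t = 2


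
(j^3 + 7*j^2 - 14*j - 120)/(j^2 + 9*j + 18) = (j^2 + j - 20)/(j + 3)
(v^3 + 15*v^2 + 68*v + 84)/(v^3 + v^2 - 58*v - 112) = (v + 6)/(v - 8)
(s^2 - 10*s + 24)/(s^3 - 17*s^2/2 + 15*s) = 2*(s - 4)/(s*(2*s - 5))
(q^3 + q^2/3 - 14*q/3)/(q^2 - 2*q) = q + 7/3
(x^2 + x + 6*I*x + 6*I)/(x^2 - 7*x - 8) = (x + 6*I)/(x - 8)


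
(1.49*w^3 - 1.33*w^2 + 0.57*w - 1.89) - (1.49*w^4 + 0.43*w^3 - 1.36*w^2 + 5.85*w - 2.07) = -1.49*w^4 + 1.06*w^3 + 0.03*w^2 - 5.28*w + 0.18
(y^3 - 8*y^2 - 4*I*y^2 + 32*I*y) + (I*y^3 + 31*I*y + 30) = y^3 + I*y^3 - 8*y^2 - 4*I*y^2 + 63*I*y + 30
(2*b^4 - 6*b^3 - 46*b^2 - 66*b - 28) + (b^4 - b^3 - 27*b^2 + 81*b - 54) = 3*b^4 - 7*b^3 - 73*b^2 + 15*b - 82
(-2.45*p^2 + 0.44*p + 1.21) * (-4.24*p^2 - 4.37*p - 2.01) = 10.388*p^4 + 8.8409*p^3 - 2.1287*p^2 - 6.1721*p - 2.4321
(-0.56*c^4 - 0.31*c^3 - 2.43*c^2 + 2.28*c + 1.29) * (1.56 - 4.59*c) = 2.5704*c^5 + 0.5493*c^4 + 10.6701*c^3 - 14.256*c^2 - 2.3643*c + 2.0124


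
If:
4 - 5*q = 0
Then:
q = 4/5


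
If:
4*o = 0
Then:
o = 0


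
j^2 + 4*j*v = j*(j + 4*v)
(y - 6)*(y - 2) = y^2 - 8*y + 12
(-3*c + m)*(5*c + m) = -15*c^2 + 2*c*m + m^2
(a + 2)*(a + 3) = a^2 + 5*a + 6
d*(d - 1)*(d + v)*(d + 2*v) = d^4 + 3*d^3*v - d^3 + 2*d^2*v^2 - 3*d^2*v - 2*d*v^2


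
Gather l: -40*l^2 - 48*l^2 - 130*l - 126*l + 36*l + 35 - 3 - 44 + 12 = -88*l^2 - 220*l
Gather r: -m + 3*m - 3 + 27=2*m + 24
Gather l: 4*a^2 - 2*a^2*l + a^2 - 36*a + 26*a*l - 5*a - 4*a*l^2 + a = 5*a^2 - 4*a*l^2 - 40*a + l*(-2*a^2 + 26*a)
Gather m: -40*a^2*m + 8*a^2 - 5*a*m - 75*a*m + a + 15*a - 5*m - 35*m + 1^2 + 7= 8*a^2 + 16*a + m*(-40*a^2 - 80*a - 40) + 8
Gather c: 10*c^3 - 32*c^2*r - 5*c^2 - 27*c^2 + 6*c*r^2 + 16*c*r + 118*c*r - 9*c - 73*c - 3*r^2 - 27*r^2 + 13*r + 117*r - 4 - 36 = 10*c^3 + c^2*(-32*r - 32) + c*(6*r^2 + 134*r - 82) - 30*r^2 + 130*r - 40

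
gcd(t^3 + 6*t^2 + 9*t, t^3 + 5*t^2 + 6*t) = t^2 + 3*t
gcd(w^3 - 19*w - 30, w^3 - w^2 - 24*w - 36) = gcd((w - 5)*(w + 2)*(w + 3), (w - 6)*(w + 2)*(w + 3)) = w^2 + 5*w + 6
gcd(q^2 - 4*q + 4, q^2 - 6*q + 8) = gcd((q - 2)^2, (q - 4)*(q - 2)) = q - 2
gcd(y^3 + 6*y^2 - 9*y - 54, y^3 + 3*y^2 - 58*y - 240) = y + 6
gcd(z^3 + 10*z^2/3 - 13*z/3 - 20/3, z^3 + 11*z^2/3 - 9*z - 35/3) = z + 1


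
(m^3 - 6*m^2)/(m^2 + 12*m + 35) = m^2*(m - 6)/(m^2 + 12*m + 35)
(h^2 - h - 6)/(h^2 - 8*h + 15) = (h + 2)/(h - 5)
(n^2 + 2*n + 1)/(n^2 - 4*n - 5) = (n + 1)/(n - 5)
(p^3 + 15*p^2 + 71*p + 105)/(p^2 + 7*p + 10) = (p^2 + 10*p + 21)/(p + 2)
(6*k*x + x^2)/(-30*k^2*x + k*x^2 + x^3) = 1/(-5*k + x)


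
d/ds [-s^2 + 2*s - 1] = 2 - 2*s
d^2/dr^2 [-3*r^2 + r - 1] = -6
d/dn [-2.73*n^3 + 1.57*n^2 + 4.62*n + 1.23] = -8.19*n^2 + 3.14*n + 4.62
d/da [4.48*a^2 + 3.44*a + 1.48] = 8.96*a + 3.44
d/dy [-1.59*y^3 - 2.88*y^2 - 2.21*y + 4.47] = -4.77*y^2 - 5.76*y - 2.21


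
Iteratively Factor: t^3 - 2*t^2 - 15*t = (t + 3)*(t^2 - 5*t) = (t - 5)*(t + 3)*(t)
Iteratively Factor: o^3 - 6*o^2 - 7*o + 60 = (o + 3)*(o^2 - 9*o + 20) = (o - 4)*(o + 3)*(o - 5)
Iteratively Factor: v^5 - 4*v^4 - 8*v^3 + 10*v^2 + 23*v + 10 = (v + 1)*(v^4 - 5*v^3 - 3*v^2 + 13*v + 10) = (v - 2)*(v + 1)*(v^3 - 3*v^2 - 9*v - 5) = (v - 2)*(v + 1)^2*(v^2 - 4*v - 5) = (v - 2)*(v + 1)^3*(v - 5)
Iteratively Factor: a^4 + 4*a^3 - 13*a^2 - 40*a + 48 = (a + 4)*(a^3 - 13*a + 12) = (a - 3)*(a + 4)*(a^2 + 3*a - 4) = (a - 3)*(a + 4)^2*(a - 1)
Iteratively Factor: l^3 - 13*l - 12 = (l + 3)*(l^2 - 3*l - 4) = (l - 4)*(l + 3)*(l + 1)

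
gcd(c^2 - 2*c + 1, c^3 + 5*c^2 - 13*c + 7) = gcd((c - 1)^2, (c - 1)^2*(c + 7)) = c^2 - 2*c + 1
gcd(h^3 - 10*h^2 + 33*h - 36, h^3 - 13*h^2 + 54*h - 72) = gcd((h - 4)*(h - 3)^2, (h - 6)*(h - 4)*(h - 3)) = h^2 - 7*h + 12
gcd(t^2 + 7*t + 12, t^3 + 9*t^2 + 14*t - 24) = t + 4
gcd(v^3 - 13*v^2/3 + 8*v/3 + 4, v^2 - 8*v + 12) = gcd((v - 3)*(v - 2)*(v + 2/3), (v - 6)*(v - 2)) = v - 2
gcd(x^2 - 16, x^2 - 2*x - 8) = x - 4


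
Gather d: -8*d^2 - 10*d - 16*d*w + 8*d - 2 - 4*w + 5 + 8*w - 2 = -8*d^2 + d*(-16*w - 2) + 4*w + 1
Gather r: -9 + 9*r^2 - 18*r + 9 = 9*r^2 - 18*r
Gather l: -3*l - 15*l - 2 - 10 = -18*l - 12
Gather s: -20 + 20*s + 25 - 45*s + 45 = 50 - 25*s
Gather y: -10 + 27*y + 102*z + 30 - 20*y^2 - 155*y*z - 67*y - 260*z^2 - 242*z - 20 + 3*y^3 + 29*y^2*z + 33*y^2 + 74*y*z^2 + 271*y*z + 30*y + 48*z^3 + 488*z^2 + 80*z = 3*y^3 + y^2*(29*z + 13) + y*(74*z^2 + 116*z - 10) + 48*z^3 + 228*z^2 - 60*z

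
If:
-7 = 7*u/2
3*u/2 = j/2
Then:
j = -6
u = -2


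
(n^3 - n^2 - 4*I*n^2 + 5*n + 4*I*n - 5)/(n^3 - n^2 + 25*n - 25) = (n + I)/(n + 5*I)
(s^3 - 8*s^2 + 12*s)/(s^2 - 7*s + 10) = s*(s - 6)/(s - 5)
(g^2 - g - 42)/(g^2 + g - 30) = (g - 7)/(g - 5)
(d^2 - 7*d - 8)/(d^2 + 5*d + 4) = (d - 8)/(d + 4)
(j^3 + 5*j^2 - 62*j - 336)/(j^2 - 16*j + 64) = (j^2 + 13*j + 42)/(j - 8)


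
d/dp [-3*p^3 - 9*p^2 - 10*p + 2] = -9*p^2 - 18*p - 10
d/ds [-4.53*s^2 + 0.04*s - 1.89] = 0.04 - 9.06*s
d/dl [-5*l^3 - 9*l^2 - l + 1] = -15*l^2 - 18*l - 1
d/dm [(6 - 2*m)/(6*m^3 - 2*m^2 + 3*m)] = 2*(12*m^3 - 56*m^2 + 12*m - 9)/(m^2*(36*m^4 - 24*m^3 + 40*m^2 - 12*m + 9))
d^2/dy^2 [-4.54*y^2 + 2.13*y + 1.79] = -9.08000000000000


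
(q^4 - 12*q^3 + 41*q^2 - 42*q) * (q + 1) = q^5 - 11*q^4 + 29*q^3 - q^2 - 42*q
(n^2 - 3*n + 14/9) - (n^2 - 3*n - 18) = 176/9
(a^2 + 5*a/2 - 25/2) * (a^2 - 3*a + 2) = a^4 - a^3/2 - 18*a^2 + 85*a/2 - 25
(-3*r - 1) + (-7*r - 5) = -10*r - 6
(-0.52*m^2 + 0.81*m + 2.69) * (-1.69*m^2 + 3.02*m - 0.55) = 0.8788*m^4 - 2.9393*m^3 - 1.8139*m^2 + 7.6783*m - 1.4795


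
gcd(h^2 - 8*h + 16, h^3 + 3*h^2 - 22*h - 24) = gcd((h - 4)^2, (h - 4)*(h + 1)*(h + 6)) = h - 4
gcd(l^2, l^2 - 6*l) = l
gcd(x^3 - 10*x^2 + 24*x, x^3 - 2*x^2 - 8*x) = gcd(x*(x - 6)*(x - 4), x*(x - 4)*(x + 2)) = x^2 - 4*x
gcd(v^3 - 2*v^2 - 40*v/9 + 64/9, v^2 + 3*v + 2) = v + 2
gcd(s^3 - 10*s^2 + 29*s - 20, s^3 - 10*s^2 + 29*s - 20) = s^3 - 10*s^2 + 29*s - 20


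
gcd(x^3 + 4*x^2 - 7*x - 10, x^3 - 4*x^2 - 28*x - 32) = 1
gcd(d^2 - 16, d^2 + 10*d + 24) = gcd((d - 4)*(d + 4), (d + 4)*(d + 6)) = d + 4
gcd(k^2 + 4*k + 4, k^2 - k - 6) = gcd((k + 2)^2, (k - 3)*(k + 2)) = k + 2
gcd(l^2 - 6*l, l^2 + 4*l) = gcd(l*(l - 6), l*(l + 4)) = l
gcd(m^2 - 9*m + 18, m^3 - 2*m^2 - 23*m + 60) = m - 3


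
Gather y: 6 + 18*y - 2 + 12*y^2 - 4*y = 12*y^2 + 14*y + 4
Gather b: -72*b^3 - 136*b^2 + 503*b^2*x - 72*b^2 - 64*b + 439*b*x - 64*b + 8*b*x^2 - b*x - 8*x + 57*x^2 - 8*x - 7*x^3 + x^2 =-72*b^3 + b^2*(503*x - 208) + b*(8*x^2 + 438*x - 128) - 7*x^3 + 58*x^2 - 16*x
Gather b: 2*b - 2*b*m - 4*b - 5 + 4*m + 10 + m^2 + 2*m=b*(-2*m - 2) + m^2 + 6*m + 5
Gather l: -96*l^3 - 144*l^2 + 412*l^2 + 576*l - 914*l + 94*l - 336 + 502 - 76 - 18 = -96*l^3 + 268*l^2 - 244*l + 72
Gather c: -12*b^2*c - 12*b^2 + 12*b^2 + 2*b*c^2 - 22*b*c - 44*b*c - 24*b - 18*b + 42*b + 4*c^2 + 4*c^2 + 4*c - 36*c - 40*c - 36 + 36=c^2*(2*b + 8) + c*(-12*b^2 - 66*b - 72)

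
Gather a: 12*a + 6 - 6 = 12*a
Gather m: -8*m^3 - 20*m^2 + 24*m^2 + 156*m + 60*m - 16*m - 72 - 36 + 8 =-8*m^3 + 4*m^2 + 200*m - 100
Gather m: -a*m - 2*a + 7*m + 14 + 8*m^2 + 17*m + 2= -2*a + 8*m^2 + m*(24 - a) + 16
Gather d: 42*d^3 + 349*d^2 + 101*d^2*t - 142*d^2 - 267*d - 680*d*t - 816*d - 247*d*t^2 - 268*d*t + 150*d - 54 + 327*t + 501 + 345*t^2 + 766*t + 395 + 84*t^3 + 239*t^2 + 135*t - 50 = 42*d^3 + d^2*(101*t + 207) + d*(-247*t^2 - 948*t - 933) + 84*t^3 + 584*t^2 + 1228*t + 792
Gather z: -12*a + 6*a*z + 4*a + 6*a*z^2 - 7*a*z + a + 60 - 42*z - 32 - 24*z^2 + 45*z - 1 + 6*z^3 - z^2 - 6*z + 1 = -7*a + 6*z^3 + z^2*(6*a - 25) + z*(-a - 3) + 28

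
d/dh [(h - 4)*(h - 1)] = 2*h - 5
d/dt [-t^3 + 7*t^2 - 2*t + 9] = -3*t^2 + 14*t - 2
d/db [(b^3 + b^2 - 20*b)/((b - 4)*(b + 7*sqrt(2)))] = (b^2 + 14*sqrt(2)*b + 35*sqrt(2))/(b^2 + 14*sqrt(2)*b + 98)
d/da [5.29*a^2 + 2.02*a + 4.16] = 10.58*a + 2.02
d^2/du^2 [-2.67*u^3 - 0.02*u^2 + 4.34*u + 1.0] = -16.02*u - 0.04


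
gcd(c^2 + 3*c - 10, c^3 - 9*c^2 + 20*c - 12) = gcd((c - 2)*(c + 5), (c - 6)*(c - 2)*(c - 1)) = c - 2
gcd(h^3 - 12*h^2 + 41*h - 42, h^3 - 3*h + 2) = 1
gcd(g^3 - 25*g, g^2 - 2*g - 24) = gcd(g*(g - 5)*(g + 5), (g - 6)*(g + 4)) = 1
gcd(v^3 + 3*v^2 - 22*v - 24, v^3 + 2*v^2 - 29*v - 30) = v^2 + 7*v + 6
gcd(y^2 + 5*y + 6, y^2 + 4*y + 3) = y + 3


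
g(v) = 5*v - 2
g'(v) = 5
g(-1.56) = -9.80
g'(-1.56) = 5.00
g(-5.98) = -31.90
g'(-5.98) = 5.00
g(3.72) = 16.60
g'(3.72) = 5.00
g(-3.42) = -19.10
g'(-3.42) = 5.00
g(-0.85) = -6.25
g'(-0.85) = 5.00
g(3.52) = 15.60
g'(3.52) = 5.00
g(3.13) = 13.65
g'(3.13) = 5.00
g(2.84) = 12.20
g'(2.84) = 5.00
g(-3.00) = -17.00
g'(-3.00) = 5.00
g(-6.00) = -32.00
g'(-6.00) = 5.00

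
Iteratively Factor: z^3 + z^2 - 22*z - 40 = (z + 4)*(z^2 - 3*z - 10) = (z - 5)*(z + 4)*(z + 2)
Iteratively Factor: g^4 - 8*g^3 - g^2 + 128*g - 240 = (g - 4)*(g^3 - 4*g^2 - 17*g + 60) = (g - 4)*(g + 4)*(g^2 - 8*g + 15) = (g - 4)*(g - 3)*(g + 4)*(g - 5)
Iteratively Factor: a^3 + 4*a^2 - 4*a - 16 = (a + 2)*(a^2 + 2*a - 8) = (a + 2)*(a + 4)*(a - 2)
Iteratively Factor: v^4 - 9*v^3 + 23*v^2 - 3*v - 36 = (v - 4)*(v^3 - 5*v^2 + 3*v + 9) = (v - 4)*(v - 3)*(v^2 - 2*v - 3) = (v - 4)*(v - 3)*(v + 1)*(v - 3)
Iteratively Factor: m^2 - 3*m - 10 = (m - 5)*(m + 2)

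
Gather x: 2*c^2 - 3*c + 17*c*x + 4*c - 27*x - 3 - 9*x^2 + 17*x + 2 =2*c^2 + c - 9*x^2 + x*(17*c - 10) - 1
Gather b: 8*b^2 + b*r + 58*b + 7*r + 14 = 8*b^2 + b*(r + 58) + 7*r + 14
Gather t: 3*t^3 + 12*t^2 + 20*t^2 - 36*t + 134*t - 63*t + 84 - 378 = 3*t^3 + 32*t^2 + 35*t - 294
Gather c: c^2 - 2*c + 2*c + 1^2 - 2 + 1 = c^2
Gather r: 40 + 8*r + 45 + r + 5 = 9*r + 90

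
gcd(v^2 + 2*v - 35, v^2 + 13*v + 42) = v + 7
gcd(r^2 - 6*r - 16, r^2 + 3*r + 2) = r + 2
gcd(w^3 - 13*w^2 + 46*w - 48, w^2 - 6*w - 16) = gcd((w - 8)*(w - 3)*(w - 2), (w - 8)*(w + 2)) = w - 8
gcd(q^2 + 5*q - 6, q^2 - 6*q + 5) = q - 1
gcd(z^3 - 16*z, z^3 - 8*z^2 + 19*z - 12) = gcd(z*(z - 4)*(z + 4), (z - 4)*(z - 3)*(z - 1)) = z - 4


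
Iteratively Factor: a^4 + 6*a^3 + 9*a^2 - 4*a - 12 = (a + 2)*(a^3 + 4*a^2 + a - 6) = (a + 2)^2*(a^2 + 2*a - 3) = (a + 2)^2*(a + 3)*(a - 1)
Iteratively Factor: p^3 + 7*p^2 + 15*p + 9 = (p + 1)*(p^2 + 6*p + 9) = (p + 1)*(p + 3)*(p + 3)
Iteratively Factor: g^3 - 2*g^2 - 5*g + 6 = (g - 1)*(g^2 - g - 6) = (g - 3)*(g - 1)*(g + 2)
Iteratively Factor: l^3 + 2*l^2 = (l + 2)*(l^2) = l*(l + 2)*(l)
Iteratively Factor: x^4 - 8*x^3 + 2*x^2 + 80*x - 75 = (x + 3)*(x^3 - 11*x^2 + 35*x - 25) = (x - 5)*(x + 3)*(x^2 - 6*x + 5) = (x - 5)^2*(x + 3)*(x - 1)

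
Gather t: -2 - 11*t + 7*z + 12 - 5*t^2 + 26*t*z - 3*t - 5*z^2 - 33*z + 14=-5*t^2 + t*(26*z - 14) - 5*z^2 - 26*z + 24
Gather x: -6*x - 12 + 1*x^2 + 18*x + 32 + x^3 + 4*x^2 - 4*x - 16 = x^3 + 5*x^2 + 8*x + 4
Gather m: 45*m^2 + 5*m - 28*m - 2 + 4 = 45*m^2 - 23*m + 2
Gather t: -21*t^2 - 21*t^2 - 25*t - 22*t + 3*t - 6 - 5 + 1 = -42*t^2 - 44*t - 10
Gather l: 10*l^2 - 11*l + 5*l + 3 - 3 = 10*l^2 - 6*l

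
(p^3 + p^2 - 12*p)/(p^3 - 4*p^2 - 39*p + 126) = p*(p + 4)/(p^2 - p - 42)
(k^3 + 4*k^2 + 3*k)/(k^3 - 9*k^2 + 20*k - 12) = k*(k^2 + 4*k + 3)/(k^3 - 9*k^2 + 20*k - 12)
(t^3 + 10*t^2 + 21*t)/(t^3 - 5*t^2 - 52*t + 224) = t*(t + 3)/(t^2 - 12*t + 32)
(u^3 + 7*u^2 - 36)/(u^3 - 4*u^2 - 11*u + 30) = (u + 6)/(u - 5)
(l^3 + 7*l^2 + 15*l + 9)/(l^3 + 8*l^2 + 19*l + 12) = (l + 3)/(l + 4)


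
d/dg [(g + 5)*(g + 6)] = 2*g + 11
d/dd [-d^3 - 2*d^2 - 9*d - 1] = -3*d^2 - 4*d - 9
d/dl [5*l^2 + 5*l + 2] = 10*l + 5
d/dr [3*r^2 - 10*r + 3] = 6*r - 10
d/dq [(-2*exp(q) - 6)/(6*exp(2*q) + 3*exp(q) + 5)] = (12*exp(2*q) + 72*exp(q) + 8)*exp(q)/(36*exp(4*q) + 36*exp(3*q) + 69*exp(2*q) + 30*exp(q) + 25)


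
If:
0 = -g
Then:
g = 0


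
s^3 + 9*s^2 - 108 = (s - 3)*(s + 6)^2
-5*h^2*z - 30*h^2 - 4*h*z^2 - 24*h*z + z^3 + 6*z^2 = (-5*h + z)*(h + z)*(z + 6)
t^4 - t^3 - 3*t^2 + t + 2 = (t - 2)*(t - 1)*(t + 1)^2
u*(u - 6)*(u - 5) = u^3 - 11*u^2 + 30*u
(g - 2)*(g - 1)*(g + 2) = g^3 - g^2 - 4*g + 4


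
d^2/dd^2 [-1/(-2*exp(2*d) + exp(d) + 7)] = ((1 - 8*exp(d))*(-2*exp(2*d) + exp(d) + 7) - 2*(4*exp(d) - 1)^2*exp(d))*exp(d)/(-2*exp(2*d) + exp(d) + 7)^3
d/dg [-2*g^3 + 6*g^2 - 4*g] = -6*g^2 + 12*g - 4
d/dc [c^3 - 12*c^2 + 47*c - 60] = 3*c^2 - 24*c + 47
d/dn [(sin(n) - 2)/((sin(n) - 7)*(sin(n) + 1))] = (4*sin(n) + cos(n)^2 - 20)*cos(n)/((sin(n) - 7)^2*(sin(n) + 1)^2)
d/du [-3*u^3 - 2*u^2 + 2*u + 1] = -9*u^2 - 4*u + 2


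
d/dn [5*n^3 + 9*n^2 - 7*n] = 15*n^2 + 18*n - 7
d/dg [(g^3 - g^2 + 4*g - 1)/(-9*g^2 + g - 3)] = (-9*g^4 + 2*g^3 + 26*g^2 - 12*g - 11)/(81*g^4 - 18*g^3 + 55*g^2 - 6*g + 9)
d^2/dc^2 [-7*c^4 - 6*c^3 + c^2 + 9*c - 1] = -84*c^2 - 36*c + 2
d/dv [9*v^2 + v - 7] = 18*v + 1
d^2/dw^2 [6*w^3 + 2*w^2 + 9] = 36*w + 4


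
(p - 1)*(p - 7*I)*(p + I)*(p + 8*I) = p^4 - p^3 + 2*I*p^3 + 55*p^2 - 2*I*p^2 - 55*p + 56*I*p - 56*I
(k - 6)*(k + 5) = k^2 - k - 30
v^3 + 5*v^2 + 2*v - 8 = (v - 1)*(v + 2)*(v + 4)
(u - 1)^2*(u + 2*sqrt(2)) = u^3 - 2*u^2 + 2*sqrt(2)*u^2 - 4*sqrt(2)*u + u + 2*sqrt(2)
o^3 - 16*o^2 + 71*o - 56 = (o - 8)*(o - 7)*(o - 1)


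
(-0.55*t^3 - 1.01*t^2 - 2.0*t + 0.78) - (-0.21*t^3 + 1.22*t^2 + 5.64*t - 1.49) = -0.34*t^3 - 2.23*t^2 - 7.64*t + 2.27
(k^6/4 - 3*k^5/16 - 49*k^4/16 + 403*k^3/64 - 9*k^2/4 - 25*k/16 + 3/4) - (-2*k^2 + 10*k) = k^6/4 - 3*k^5/16 - 49*k^4/16 + 403*k^3/64 - k^2/4 - 185*k/16 + 3/4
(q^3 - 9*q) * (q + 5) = q^4 + 5*q^3 - 9*q^2 - 45*q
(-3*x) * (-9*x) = 27*x^2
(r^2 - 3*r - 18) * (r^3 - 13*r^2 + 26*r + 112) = r^5 - 16*r^4 + 47*r^3 + 268*r^2 - 804*r - 2016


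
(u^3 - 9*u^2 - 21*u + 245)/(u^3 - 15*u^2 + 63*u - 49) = (u + 5)/(u - 1)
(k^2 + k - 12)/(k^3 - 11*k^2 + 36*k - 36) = (k + 4)/(k^2 - 8*k + 12)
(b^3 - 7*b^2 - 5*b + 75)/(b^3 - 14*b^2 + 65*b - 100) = (b + 3)/(b - 4)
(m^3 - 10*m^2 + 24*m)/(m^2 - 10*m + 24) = m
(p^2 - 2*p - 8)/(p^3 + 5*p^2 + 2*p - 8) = (p - 4)/(p^2 + 3*p - 4)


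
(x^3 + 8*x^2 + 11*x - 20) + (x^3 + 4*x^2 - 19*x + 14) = 2*x^3 + 12*x^2 - 8*x - 6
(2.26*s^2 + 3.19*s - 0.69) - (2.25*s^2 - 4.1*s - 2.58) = 0.00999999999999979*s^2 + 7.29*s + 1.89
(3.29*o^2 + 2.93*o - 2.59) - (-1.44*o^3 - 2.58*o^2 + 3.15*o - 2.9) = 1.44*o^3 + 5.87*o^2 - 0.22*o + 0.31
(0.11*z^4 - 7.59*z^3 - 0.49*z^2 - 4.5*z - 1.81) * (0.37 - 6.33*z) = -0.6963*z^5 + 48.0854*z^4 + 0.2934*z^3 + 28.3037*z^2 + 9.7923*z - 0.6697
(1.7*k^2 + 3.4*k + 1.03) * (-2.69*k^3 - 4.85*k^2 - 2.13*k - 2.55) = -4.573*k^5 - 17.391*k^4 - 22.8817*k^3 - 16.5725*k^2 - 10.8639*k - 2.6265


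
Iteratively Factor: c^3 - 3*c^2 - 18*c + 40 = (c + 4)*(c^2 - 7*c + 10) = (c - 5)*(c + 4)*(c - 2)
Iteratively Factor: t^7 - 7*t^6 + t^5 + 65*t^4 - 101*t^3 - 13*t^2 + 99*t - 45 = (t - 1)*(t^6 - 6*t^5 - 5*t^4 + 60*t^3 - 41*t^2 - 54*t + 45) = (t - 1)^2*(t^5 - 5*t^4 - 10*t^3 + 50*t^2 + 9*t - 45) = (t - 1)^3*(t^4 - 4*t^3 - 14*t^2 + 36*t + 45) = (t - 3)*(t - 1)^3*(t^3 - t^2 - 17*t - 15) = (t - 5)*(t - 3)*(t - 1)^3*(t^2 + 4*t + 3) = (t - 5)*(t - 3)*(t - 1)^3*(t + 1)*(t + 3)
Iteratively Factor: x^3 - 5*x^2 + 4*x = (x - 1)*(x^2 - 4*x) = x*(x - 1)*(x - 4)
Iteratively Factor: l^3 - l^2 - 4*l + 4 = (l + 2)*(l^2 - 3*l + 2) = (l - 1)*(l + 2)*(l - 2)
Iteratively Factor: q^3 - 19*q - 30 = (q - 5)*(q^2 + 5*q + 6) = (q - 5)*(q + 3)*(q + 2)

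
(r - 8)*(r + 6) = r^2 - 2*r - 48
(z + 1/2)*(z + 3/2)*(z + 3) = z^3 + 5*z^2 + 27*z/4 + 9/4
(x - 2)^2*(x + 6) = x^3 + 2*x^2 - 20*x + 24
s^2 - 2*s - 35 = (s - 7)*(s + 5)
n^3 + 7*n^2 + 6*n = n*(n + 1)*(n + 6)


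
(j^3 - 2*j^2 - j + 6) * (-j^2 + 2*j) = -j^5 + 4*j^4 - 3*j^3 - 8*j^2 + 12*j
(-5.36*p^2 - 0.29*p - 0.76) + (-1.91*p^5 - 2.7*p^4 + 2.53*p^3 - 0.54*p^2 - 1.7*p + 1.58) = -1.91*p^5 - 2.7*p^4 + 2.53*p^3 - 5.9*p^2 - 1.99*p + 0.82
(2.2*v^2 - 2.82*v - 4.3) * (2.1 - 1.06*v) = -2.332*v^3 + 7.6092*v^2 - 1.364*v - 9.03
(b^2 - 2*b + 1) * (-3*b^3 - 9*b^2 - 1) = -3*b^5 - 3*b^4 + 15*b^3 - 10*b^2 + 2*b - 1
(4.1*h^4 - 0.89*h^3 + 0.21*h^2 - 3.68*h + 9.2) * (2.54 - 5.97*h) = -24.477*h^5 + 15.7273*h^4 - 3.5143*h^3 + 22.503*h^2 - 64.2712*h + 23.368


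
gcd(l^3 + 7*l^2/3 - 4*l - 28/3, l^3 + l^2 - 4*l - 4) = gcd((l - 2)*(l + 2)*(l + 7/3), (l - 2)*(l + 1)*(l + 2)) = l^2 - 4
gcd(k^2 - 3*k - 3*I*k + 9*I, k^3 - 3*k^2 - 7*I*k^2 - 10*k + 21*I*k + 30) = k - 3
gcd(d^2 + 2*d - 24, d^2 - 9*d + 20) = d - 4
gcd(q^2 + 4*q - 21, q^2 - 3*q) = q - 3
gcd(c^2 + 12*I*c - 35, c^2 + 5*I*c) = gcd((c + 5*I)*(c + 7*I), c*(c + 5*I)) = c + 5*I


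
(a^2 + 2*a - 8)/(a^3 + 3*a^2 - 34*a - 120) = (a - 2)/(a^2 - a - 30)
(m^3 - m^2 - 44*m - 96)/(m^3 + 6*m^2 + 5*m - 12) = (m - 8)/(m - 1)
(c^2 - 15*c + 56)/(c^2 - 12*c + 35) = (c - 8)/(c - 5)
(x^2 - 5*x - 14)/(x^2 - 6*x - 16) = (x - 7)/(x - 8)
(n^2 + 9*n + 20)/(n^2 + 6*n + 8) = (n + 5)/(n + 2)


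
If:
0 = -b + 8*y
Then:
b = 8*y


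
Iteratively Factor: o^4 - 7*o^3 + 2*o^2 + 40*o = (o - 5)*(o^3 - 2*o^2 - 8*o) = (o - 5)*(o - 4)*(o^2 + 2*o) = o*(o - 5)*(o - 4)*(o + 2)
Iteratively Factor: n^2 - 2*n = (n - 2)*(n)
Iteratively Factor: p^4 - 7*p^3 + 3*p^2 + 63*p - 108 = (p + 3)*(p^3 - 10*p^2 + 33*p - 36) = (p - 4)*(p + 3)*(p^2 - 6*p + 9) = (p - 4)*(p - 3)*(p + 3)*(p - 3)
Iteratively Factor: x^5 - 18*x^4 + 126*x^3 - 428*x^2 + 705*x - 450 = (x - 3)*(x^4 - 15*x^3 + 81*x^2 - 185*x + 150) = (x - 5)*(x - 3)*(x^3 - 10*x^2 + 31*x - 30) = (x - 5)*(x - 3)*(x - 2)*(x^2 - 8*x + 15) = (x - 5)^2*(x - 3)*(x - 2)*(x - 3)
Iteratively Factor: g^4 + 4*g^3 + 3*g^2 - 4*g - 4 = (g + 1)*(g^3 + 3*g^2 - 4) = (g + 1)*(g + 2)*(g^2 + g - 2) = (g - 1)*(g + 1)*(g + 2)*(g + 2)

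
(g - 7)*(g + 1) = g^2 - 6*g - 7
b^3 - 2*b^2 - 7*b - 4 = (b - 4)*(b + 1)^2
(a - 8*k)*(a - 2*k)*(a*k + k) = a^3*k - 10*a^2*k^2 + a^2*k + 16*a*k^3 - 10*a*k^2 + 16*k^3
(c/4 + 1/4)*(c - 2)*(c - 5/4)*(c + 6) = c^4/4 + 15*c^3/16 - 57*c^2/16 - c/2 + 15/4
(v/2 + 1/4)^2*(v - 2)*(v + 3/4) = v^4/4 - v^3/16 - 5*v^2/8 - 29*v/64 - 3/32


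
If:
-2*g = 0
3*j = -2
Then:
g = 0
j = -2/3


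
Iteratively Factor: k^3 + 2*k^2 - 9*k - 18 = (k + 3)*(k^2 - k - 6) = (k - 3)*(k + 3)*(k + 2)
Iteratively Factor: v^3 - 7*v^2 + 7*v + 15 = (v - 3)*(v^2 - 4*v - 5) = (v - 3)*(v + 1)*(v - 5)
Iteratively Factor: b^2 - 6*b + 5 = (b - 5)*(b - 1)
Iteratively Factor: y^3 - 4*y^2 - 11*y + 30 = (y + 3)*(y^2 - 7*y + 10) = (y - 2)*(y + 3)*(y - 5)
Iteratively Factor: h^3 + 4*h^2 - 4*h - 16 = (h + 2)*(h^2 + 2*h - 8) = (h + 2)*(h + 4)*(h - 2)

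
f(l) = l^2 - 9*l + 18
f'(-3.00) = -15.00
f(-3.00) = 54.00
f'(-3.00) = -15.00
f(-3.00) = 54.00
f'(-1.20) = -11.40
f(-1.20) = 30.24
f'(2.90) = -3.20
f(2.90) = 0.31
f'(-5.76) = -20.52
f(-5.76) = 103.02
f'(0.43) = -8.14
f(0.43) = 14.31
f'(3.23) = -2.54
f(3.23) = -0.64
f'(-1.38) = -11.76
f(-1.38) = 32.32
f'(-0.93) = -10.86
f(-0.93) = 27.23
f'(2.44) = -4.12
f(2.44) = 1.99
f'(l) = 2*l - 9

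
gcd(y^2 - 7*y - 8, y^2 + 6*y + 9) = 1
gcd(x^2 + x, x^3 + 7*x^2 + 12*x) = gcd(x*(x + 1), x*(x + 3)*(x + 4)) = x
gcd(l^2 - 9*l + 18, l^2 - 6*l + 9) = l - 3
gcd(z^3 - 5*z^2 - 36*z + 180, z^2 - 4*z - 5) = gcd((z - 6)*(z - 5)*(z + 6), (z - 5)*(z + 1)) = z - 5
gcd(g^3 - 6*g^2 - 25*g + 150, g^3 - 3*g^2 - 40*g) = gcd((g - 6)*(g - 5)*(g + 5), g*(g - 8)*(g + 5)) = g + 5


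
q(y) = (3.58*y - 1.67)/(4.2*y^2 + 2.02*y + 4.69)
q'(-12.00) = -0.01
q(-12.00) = -0.08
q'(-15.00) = -0.00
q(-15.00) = -0.06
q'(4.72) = -0.02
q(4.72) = 0.14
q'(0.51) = 0.50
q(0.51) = 0.02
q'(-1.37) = -0.28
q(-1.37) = -0.67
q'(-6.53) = -0.02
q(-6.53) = -0.15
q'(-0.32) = 0.71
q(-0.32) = -0.63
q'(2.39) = -0.03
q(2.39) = 0.21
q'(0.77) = 0.29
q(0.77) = 0.12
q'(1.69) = 0.00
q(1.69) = 0.22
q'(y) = (-8.4*y - 2.02)*(3.58*y - 1.67)/(4.2*y^2 + 2.02*y + 4.69)^2 + 3.58/(4.2*y^2 + 2.02*y + 4.69)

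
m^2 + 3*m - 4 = (m - 1)*(m + 4)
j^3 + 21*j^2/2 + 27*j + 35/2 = (j + 1)*(j + 5/2)*(j + 7)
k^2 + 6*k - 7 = (k - 1)*(k + 7)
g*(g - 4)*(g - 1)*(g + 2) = g^4 - 3*g^3 - 6*g^2 + 8*g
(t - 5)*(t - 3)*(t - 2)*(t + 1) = t^4 - 9*t^3 + 21*t^2 + t - 30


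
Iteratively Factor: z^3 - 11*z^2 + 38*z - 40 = (z - 5)*(z^2 - 6*z + 8) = (z - 5)*(z - 4)*(z - 2)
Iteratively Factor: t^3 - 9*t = (t)*(t^2 - 9) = t*(t - 3)*(t + 3)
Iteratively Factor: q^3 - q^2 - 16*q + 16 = (q - 1)*(q^2 - 16) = (q - 1)*(q + 4)*(q - 4)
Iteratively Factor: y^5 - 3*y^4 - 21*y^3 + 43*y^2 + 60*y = (y)*(y^4 - 3*y^3 - 21*y^2 + 43*y + 60) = y*(y - 3)*(y^3 - 21*y - 20) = y*(y - 3)*(y + 4)*(y^2 - 4*y - 5) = y*(y - 3)*(y + 1)*(y + 4)*(y - 5)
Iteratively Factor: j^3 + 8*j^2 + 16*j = (j + 4)*(j^2 + 4*j) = j*(j + 4)*(j + 4)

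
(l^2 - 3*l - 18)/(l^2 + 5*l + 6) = (l - 6)/(l + 2)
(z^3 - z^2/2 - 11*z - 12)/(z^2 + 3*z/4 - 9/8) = 4*(z^2 - 2*z - 8)/(4*z - 3)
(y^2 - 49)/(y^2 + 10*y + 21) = (y - 7)/(y + 3)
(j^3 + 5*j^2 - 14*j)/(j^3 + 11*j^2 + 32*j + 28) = j*(j - 2)/(j^2 + 4*j + 4)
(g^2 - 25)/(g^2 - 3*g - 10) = (g + 5)/(g + 2)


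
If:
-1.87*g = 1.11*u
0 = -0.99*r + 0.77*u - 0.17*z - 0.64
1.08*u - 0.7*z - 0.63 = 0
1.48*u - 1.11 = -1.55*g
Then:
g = -1.18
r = 0.52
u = 1.98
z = 2.16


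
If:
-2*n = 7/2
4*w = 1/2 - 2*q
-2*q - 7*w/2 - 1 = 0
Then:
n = -7/4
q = -23/4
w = 3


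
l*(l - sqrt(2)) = l^2 - sqrt(2)*l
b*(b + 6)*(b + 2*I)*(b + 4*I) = b^4 + 6*b^3 + 6*I*b^3 - 8*b^2 + 36*I*b^2 - 48*b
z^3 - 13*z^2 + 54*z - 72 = (z - 6)*(z - 4)*(z - 3)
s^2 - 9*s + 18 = (s - 6)*(s - 3)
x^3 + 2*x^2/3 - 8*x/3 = x*(x - 4/3)*(x + 2)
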